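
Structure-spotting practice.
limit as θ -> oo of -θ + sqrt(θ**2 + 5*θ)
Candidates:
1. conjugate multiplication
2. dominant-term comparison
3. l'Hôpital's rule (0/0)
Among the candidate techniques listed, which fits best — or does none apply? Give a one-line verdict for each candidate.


Verdict: conjugate multiplication — sqrt(θ**2 + 5*θ) and θ both blow up, but their difference is tame once the conjugate rationalizes it.
- conjugate multiplication: yes, a natural case for it.
- dominant-term comparison — no ranking of term growth rates resolves the limit here.
- l'Hôpital's rule (0/0): substitution produces ∞ − ∞ rather than a vanishing quotient; the rule needs a 0/0 ratio to act on.


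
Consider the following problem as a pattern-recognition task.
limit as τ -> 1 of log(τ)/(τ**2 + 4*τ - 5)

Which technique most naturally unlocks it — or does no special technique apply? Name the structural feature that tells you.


Method: l'Hôpital's rule (0/0) — numerator and denominator both vanish at 1 — a genuine 0/0 form, which is exactly when l'Hôpital applies. Expanding numerator and denominator to first order gives the same value — the rule automates exactly that.


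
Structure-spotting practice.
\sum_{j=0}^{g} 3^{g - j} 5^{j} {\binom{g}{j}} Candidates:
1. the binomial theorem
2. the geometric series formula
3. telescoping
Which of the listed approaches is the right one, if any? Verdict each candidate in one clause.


Diagnosis: the binomial theorem — {\binom{g}{j}} weighting matched powers of 5 and 3 is the expanded form of (5 + 3)^g — fold it back up.
- the binomial theorem: yes, a natural case for it.
- the geometric series formula: the term-to-term ratio changes with the index, so the geometric formula cannot close it.
- telescoping — the terms as presented offer no neighboring cancellation — a telescoping rewrite may exist, but the displayed structure does not hand one over.


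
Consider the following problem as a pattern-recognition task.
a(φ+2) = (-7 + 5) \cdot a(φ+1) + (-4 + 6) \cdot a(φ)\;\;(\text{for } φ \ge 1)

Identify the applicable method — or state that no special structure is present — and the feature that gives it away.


Technique: the characteristic-root method — no index-dependence in the weights and nothing inhomogeneous: classic characteristic-equation setup.


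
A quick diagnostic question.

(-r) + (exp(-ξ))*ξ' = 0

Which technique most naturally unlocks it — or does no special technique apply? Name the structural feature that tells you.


Diagnosis: separation of variables — separating collects all ξ-dependence with the derivative and leaves all r-dependence opposite: variables separate. The equation is exact as it stands too — a potential function exists — though separation reads the split structure directly.


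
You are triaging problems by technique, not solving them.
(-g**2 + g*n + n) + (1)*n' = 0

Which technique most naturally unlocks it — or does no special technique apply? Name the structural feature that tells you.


Method: a linear integrating factor — linear in the unknown with genuine forcing: multiply through by the exponential of the integrated coefficient and the left side closes into one derivative.


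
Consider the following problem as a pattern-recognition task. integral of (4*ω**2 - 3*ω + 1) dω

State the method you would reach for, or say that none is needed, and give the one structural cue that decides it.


Verdict: no special technique — every term is a constant multiple of a power of ω; term-wise power-rule integration needs no preliminary transformation.


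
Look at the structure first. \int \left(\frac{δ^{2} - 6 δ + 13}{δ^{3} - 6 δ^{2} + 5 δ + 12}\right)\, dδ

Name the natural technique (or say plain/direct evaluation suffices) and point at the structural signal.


Technique: partial fractions — a proper rational integrand whose denominator splits into simpler factors — decompose into partial fractions first.


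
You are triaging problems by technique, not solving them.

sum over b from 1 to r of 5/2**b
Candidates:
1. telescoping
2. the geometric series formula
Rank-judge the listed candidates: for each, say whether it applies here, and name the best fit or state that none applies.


Technique: the geometric series formula — consecutive terms stand in a fixed index-free ratio — the geometric sum formula closes it.
- telescoping — in the displayed form, no term reappears at a neighboring index to cancel against.
- the geometric series formula: yes — fits the structure here.


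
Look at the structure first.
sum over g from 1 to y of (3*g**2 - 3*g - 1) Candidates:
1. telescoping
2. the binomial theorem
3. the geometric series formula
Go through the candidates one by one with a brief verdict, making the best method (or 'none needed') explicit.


Method: no special technique — the sum is polynomial through and through; closed forms for each power of g finish it directly.
- telescoping: as presented, consecutive terms share no shifted copy to cancel against — no rewrite is on display to change that.
- the binomial theorem — the terms do not reassemble into a binomial power.
- the geometric series formula — there is no constant term-to-term ratio.


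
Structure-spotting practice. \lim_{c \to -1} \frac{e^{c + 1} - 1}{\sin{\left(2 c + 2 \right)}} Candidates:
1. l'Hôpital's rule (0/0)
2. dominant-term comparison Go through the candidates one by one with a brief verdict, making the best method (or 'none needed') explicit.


Technique: l'Hôpital's rule (0/0) — both numerator and denominator vanish at -1: the genuine 0/0 indeterminate that l'Hôpital exists for. One could equally expand both pieces locally and compare leading terms; the rule does that in one stroke.
- l'Hôpital's rule (0/0): yes — fits the structure here.
- dominant-term comparison — this limit is not decided by comparing polynomial growth at infinity.


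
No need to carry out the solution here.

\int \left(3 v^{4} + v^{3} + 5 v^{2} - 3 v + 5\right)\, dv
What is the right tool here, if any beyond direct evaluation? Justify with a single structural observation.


Diagnosis: no special technique — scan for structure and find none: constant multiples of powers of v, integrate directly.


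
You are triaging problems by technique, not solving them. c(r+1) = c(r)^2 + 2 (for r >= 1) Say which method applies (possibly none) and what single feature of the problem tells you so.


Best approach: no special technique — the new term depends nonlinearly on the old ones, which disqualifies every superposition-based technique.


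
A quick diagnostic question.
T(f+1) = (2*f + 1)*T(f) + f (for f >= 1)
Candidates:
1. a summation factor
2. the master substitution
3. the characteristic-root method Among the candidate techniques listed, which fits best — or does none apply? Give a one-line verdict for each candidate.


Best approach: a summation factor — normalize by the running product of 2*f + 1: the left side becomes a difference, and differences sum.
- a summation factor — applicable, and directly so.
- the master substitution: there is no divide-the-index recursive argument.
- the characteristic-root method: an index-dependent weight blocks the pure exponential ansatz.


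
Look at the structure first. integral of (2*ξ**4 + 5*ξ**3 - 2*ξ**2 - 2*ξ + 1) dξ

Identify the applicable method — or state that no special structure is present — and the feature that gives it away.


Verdict: no special technique — every term is a constant multiple of a power of ξ; term-wise power-rule integration needs no preliminary transformation.


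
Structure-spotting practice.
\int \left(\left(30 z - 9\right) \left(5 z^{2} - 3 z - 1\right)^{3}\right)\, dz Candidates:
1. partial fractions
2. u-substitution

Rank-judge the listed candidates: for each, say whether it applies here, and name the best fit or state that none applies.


Diagnosis: u-substitution — differentiating the inner expression 5 z^{2} - 3 z - 1 produces the factor 30 z - 9 up to a constant multiple, so substituting u = 5 z^{2} - 3 z - 1 reduces everything to a one-variable integral in u. Brute-force expansion works too — the substitution sees the structure instead of grinding through terms.
- partial fractions — the expression is not a ratio of polynomials that decomposes further.
- u-substitution: a fit — the right tool for this form.


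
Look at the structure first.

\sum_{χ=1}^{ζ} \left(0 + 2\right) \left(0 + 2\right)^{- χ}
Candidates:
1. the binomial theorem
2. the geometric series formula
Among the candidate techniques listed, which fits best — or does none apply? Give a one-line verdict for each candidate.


Method: the geometric series formula — consecutive terms stand in a fixed index-free ratio — the geometric sum formula closes it.
- the binomial theorem — there is no sum-raised-to-a-power identity hiding in these terms.
- the geometric series formula: a fit — the right tool for this form.


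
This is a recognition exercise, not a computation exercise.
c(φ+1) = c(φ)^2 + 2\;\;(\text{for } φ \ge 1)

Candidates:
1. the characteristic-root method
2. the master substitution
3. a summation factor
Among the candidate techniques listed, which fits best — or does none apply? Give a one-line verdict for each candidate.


Best approach: no special technique — each new value is a nonlinear function of earlier ones — scaling arguments and superposition both fail.
- the characteristic-root method — the recursion is nonlinear in the sequence values, so no linear-modes ansatz applies.
- the master substitution — with no divided-index recursive call, reindexing by powers of a base buys nothing.
- a summation factor — the recursion is nonlinear — outside the first-order linear family a summation factor addresses.


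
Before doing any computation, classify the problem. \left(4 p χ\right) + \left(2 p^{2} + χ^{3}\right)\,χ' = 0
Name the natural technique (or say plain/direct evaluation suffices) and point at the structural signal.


Technique: the exact-equation method — take the mixed partials of 4 p χ and 2 p^{2} + χ^{3}: they are equal, which certifies an exact differential.


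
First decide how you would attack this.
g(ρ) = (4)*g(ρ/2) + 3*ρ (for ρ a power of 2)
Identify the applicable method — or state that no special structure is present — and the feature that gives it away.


Verdict: the master substitution — index division is the fingerprint: ρ/2 in the recursive call means substitute ρ = 2^m.


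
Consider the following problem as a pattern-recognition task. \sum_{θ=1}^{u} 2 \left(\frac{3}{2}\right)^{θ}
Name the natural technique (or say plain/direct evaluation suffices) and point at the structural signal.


Technique: the geometric series formula — term-over-term division gives \frac{3}{2} every time — index-free ratio, geometric sum formula applies.


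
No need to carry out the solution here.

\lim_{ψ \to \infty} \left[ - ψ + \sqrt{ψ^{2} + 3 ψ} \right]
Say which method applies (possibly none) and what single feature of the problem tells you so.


Method: conjugate multiplication — both pieces blow up but their difference is finite; the conjugate trick rationalizes \sqrt{ψ^{2} + 3 ψ} - ψ.


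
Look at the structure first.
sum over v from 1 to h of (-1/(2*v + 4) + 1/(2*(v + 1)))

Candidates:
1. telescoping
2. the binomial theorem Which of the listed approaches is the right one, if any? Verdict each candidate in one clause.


Diagnosis: telescoping — the generic term is a one-step difference of 1/(2*(v + 1)), so partial sums shortcut to endpoint evaluation.
- telescoping: yes, a natural case for it.
- the binomial theorem — no binomial coefficients pair with matched powers.


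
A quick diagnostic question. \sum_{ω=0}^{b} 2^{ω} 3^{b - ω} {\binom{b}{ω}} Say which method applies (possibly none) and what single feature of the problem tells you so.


Verdict: the binomial theorem — the summand is term ω of a binomial expansion in 2 and 3; the whole sum is a single power.


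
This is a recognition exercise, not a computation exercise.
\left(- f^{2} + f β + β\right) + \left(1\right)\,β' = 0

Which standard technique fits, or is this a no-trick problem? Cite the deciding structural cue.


Technique: a linear integrating factor — the unknown enters only to the first power against a nonzero forcing term — the integrating-factor template applies directly.


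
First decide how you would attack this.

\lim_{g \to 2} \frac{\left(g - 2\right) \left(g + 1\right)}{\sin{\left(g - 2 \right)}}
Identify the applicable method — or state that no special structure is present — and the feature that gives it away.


Technique: l'Hôpital's rule (0/0) — the 0/0 form at 2 is the signature situation for l'Hôpital's rule. Expanding numerator and denominator to first order gives the same value — the rule automates exactly that.


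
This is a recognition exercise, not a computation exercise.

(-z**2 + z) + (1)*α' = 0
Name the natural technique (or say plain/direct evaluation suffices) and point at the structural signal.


Diagnosis: no special technique — the slope is a function of z alone, so integrate both sides directly.


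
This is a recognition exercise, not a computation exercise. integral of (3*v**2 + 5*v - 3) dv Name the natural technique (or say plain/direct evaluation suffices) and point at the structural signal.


Method: no special technique — nothing composite, nothing rational, nothing trigonometric — each constant-multiple power of v integrates by the power rule alone.


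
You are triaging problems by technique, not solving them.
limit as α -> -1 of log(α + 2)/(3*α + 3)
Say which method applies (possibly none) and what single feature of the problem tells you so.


Best approach: l'Hôpital's rule (0/0) — substituting -1 gives 0 over 0; differentiate top and bottom once and re-evaluate. One could equally expand both pieces locally and compare leading terms; the rule does that in one stroke.


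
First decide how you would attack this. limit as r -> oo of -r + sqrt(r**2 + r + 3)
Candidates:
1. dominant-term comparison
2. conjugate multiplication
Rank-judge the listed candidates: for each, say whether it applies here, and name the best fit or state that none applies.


Verdict: conjugate multiplication — two divergent pieces with a minus sign between them and a radical in the mix: rationalize sqrt(r**2 + r + 3) - r before any limit law applies.
- dominant-term comparison — no dominant power emerges to decide the limit by degree comparison.
- conjugate multiplication: applies; the problem has the shape this method handles.


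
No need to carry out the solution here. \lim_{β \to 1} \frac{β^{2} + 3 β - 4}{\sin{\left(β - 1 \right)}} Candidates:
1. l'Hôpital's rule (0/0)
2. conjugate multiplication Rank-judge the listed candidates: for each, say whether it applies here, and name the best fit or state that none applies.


Best approach: l'Hôpital's rule (0/0) — plug in 1: top and bottom both hit zero, so differentiate each and retry. A local series expansion at the point resolves it as well; the rule is the packaged version of that step.
- l'Hôpital's rule (0/0): applies; the problem has the shape this method handles.
- conjugate multiplication — no divergent radical difference is present for a conjugate pair to cancel.


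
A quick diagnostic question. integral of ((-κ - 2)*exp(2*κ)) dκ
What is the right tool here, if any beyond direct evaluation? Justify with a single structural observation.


Technique: integration by parts — differentiate -κ - 2, integrate exp(2*κ): each pass lowers the polynomial degree, so parts terminates.


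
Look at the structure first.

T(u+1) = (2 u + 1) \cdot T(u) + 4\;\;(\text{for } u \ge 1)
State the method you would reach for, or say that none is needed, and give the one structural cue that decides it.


Technique: a summation factor — one step of memory with a weight 2 u + 1 that changes as the index grows — the summation-factor construction is built for this.


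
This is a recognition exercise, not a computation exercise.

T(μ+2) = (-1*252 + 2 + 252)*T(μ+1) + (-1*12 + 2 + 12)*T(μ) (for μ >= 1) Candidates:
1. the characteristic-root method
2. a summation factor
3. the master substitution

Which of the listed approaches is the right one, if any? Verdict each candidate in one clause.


Verdict: the characteristic-root method — this is the constant-coefficient homogeneous case — the whole solution in μ reduces to a polynomial's roots.
- the characteristic-root method — yes, a natural case for it.
- a summation factor — the recurrence reaches back more than one step, outside the first-order family a summation factor normalizes.
- the master substitution — there is no divide-the-index recursive argument.


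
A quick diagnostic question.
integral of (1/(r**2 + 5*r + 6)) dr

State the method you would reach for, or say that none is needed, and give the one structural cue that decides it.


Verdict: partial fractions — the bottom, r**2 + 5*r + 6, comes apart into simple factors, and a proper rational function over split factors decomposes.


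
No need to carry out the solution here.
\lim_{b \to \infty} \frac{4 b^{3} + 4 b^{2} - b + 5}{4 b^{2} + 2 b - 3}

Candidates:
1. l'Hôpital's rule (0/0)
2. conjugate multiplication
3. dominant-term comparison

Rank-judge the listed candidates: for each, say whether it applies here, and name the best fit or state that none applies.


Diagnosis: dominant-term comparison — divide through by the highest power of b; every lower-order term dies and the dominant terms decide the limit.
- l'Hôpital's rule (0/0): no 0/0 form appears: written as one quotient, top and bottom both grow without bound, and the ratio is decided by their leading terms.
- conjugate multiplication: rationalization has no target — no divergent radical difference appears.
- dominant-term comparison: applies; the problem has the shape this method handles.


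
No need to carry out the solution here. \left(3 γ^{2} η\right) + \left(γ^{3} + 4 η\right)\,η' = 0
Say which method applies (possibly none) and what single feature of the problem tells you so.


Verdict: the exact-equation method — equality of cross partials is the green light — assemble the potential function term by term.


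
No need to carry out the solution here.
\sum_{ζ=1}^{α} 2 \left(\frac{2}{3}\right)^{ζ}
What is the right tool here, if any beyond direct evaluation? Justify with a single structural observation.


Verdict: the geometric series formula — each summand is the previous one scaled by \frac{2}{3}; that constant multiplier is itself the geometric structure.


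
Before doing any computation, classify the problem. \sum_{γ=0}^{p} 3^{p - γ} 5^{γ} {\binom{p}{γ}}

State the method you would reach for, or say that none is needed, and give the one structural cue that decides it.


Diagnosis: the binomial theorem — terms weighting {\binom{p}{γ}} against matched powers of 5 and 3 reassemble into (5 + 3)^p by the binomial theorem.


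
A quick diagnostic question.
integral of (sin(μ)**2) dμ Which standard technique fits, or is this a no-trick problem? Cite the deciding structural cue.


Verdict: a trigonometric identity — even powers like sin(μ)**2 never integrate directly; the half-angle identity lowers the degree first.


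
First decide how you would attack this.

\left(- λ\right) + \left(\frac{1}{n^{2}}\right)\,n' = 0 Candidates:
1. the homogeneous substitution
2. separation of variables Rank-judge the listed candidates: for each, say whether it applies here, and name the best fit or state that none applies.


Verdict: separation of variables — solved for the derivative, the right side factors as λ times n^{2} — all λ-dependence separates from all n-dependence.
- the homogeneous substitution — rescaling both variables together changes the slope, so no ratio substitution collapses it.
- separation of variables: applicable, and directly so.


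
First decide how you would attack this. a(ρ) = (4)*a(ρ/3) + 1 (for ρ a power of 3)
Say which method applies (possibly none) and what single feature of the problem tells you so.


Technique: the master substitution — a divide-and-conquer shape: argument ρ/3, so change variables with ρ = 3^m and solve the linear version.


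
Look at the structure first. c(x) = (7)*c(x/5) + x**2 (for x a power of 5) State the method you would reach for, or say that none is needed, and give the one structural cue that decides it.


Technique: the master substitution — index division is the fingerprint: x/5 in the recursive call means substitute x = 5^m.


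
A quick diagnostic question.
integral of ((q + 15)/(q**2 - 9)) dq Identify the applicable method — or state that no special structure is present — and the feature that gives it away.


Best approach: partial fractions — with q**2 - 9 factorable and the degree on top strictly smaller, simple-fraction decomposition is immediate.


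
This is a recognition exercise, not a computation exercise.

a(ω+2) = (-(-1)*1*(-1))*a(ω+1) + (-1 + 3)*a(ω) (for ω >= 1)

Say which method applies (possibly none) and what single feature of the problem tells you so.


Technique: the characteristic-root method — because shifting ω leaves the equation's coefficients unchanged, exponential trials reduce it to algebra.


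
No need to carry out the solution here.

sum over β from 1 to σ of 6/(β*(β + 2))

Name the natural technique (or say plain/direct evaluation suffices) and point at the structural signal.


Best approach: telescoping — one partial-fraction pass turns 6/(β*(β + 2)) into a shifted difference, and shifted differences telescope.


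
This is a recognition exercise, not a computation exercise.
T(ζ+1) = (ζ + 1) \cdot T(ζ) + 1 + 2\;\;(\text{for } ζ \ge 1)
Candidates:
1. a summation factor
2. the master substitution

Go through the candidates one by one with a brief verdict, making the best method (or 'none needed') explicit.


Method: a summation factor — rescale the sequence by the product of the weights ζ + 1 so far — the recurrence collapses to a plain running sum.
- a summation factor — a fit — the right tool for this form.
- the master substitution — with no divided-index recursive call, reindexing by powers of a base buys nothing.


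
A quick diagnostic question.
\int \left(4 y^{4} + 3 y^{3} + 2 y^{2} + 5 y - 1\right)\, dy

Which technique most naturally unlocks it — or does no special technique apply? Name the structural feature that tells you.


Best approach: no special technique — a term-by-term power-rule job in y; no substitution or rearrangement earns its keep here.


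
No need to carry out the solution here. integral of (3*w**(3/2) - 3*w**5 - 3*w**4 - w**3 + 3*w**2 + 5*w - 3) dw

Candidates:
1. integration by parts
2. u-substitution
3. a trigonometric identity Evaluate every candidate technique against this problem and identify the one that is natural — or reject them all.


Best approach: no special technique — scan for structure and find none: constant multiples of powers of w, integrate directly.
- integration by parts: no split into a nonconstant polynomial times one of the standard kernels — exp, sine, or cosine of a linear argument, or a logarithm — applies here.
- u-substitution — no subexpression of the integrand serves as a whole-integral substitution inner — individual terms may offer their own, but none carries its derivative as a factor of the full integrand; a working change of variable would have to be constructed from outside the expression.
- a trigonometric identity: no sine or cosine appears, so there is nothing for a trigonometric identity to act on.


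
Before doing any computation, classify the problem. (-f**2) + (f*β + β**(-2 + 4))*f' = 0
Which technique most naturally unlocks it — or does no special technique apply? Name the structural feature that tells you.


Verdict: the homogeneous substitution — the slope's numerator and denominator have matching total degree, so it depends only on f/β and the ratio substitution collapses it. This can also be massaged into Bernoulli form (the roles of the variables may need exchanging); the homogeneous substitution avoids that setup.


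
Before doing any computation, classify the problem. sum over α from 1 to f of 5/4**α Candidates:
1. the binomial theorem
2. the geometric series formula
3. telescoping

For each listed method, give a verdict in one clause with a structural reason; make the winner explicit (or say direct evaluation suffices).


Method: the geometric series formula — consecutive terms stand in a fixed index-free ratio — the geometric sum formula closes it.
- the binomial theorem — the summand does not match any term pattern of an expanded binomial power.
- the geometric series formula — a fit — the right tool for this form.
- telescoping: computed from the summand as displayed, the partial sums build up without the pairwise collapse telescoping exploits.


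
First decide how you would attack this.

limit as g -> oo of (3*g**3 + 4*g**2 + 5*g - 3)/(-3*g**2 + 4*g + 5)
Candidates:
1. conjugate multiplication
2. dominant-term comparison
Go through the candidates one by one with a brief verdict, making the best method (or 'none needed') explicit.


Best approach: dominant-term comparison — as g grows, only the highest-degree terms matter — compare leading terms and read the limit off.
- conjugate multiplication — there is no infinity-minus-infinity radical difference to rationalize.
- dominant-term comparison — yes — fits the structure here.


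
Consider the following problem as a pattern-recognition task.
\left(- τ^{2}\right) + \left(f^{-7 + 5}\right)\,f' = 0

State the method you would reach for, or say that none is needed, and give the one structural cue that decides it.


Verdict: separation of variables — one side of the product carries the independent variable, the other the unknown — the textbook separation shape. The cross-partial test also passes here (vacuously, each side single-variable); the potential-function route would work, separation is simply more immediate.


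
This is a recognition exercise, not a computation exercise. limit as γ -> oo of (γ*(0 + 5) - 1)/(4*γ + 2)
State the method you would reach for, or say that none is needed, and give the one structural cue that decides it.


Technique: dominant-term comparison — at large γ only the top-degree terms survive; compare the leading terms and the limit falls out. As a single quotient, the ∞/∞ shape would yield to repeated differentiation as well — the growth comparison gets there in one look.


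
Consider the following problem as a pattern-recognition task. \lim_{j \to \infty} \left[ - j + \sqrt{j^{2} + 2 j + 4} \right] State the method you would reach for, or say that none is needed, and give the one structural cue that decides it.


Technique: conjugate multiplication — both pieces blow up but their difference is finite; the conjugate trick rationalizes \sqrt{j^{2} + 2 j + 4} - j.


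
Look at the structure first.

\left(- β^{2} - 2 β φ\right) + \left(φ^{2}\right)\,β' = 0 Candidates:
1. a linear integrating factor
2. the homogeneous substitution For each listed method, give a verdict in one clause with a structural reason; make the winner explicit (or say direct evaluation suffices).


Verdict: the homogeneous substitution — the slope is degree-zero homogeneous: the ratio substitution v = β/φ collapses it. A Bernoulli rewrite works here as the equation stands — the homogeneous substitution is the more immediate reading.
- a linear integrating factor — a nonlinear term in the unknown puts this outside the integrating-factor template.
- the homogeneous substitution: a fit — the right tool for this form.


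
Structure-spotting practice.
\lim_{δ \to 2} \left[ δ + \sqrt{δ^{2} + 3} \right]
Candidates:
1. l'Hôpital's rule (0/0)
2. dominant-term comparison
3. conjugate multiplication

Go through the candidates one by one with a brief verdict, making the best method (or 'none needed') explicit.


Method: no special technique — no zero denominators, no indeterminate clash at 2 — substitute and read off the value.
- l'Hôpital's rule (0/0): substituting the point produces a determinate value, not a 0 over 0 clash.
- dominant-term comparison: this is not a rational comparison of growth rates at infinity.
- conjugate multiplication — no difference of divergent radicals appears, so rationalizing has nothing to cancel.


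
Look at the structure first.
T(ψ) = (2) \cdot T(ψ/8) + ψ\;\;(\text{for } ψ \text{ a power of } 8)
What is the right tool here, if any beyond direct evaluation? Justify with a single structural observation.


Method: the master substitution — the argument contracts 8-fold per step: reindex ψ exponentially and solve the linear recurrence in the new index.


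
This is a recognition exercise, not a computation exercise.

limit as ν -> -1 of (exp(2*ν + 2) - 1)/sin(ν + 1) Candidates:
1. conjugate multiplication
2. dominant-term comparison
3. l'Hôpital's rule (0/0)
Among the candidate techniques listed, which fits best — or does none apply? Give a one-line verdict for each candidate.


Diagnosis: l'Hôpital's rule (0/0) — plug in -1: top and bottom both hit zero, so differentiate each and retry. The standard small-argument limits would also carry it; the rule is the systematic route.
- conjugate multiplication — no divergent radical difference is present for a conjugate pair to cancel.
- dominant-term comparison: this limit is not decided by comparing leading-term growth at infinity.
- l'Hôpital's rule (0/0): yes, a natural case for it.


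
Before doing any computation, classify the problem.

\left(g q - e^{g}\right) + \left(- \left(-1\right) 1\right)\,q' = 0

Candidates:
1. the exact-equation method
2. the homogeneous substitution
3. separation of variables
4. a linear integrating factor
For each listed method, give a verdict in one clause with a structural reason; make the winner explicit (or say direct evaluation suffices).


Method: a linear integrating factor — q appears only to the first power with coefficient g — the classic integrating-factor setup.
- the exact-equation method — exactness fails on the nose — the mixed partials do not match.
- the homogeneous substitution: the slope changes under joint rescaling, failing the degree-zero test.
- separation of variables — the two dependences are entangled, not a clean product of one-variable pieces.
- a linear integrating factor: yes — fits the structure here.


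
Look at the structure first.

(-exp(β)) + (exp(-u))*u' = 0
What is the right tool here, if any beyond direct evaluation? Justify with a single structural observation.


Diagnosis: separation of variables — all dependence on the two variables factors apart, the defining separable shape. The cross-partial test also passes here (vacuously, each side single-variable); the potential-function route would work, separation is simply more immediate.


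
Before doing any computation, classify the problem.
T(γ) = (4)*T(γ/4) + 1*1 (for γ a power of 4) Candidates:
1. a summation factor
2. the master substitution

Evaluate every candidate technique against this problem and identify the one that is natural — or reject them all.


Verdict: the master substitution — the recursive call is at index γ/4 rather than a shift, a divide-and-conquer shape — substituting γ = 4^m linearizes it.
- a summation factor — a divided-index call is outside the fixed-shift first-order family a summation factor normalizes.
- the master substitution: yes, a natural case for it.


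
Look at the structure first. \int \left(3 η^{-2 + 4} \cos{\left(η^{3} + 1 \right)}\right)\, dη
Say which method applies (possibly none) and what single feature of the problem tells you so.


Best approach: u-substitution — collected, the integrand has one factor that is, up to a constant, the derivative of an inner expression the rest depends on — substitute for that inner expression.


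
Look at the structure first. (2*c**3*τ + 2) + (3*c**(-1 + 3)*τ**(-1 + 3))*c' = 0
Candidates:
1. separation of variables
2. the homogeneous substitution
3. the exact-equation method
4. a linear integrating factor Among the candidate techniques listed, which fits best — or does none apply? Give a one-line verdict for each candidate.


Best approach: the exact-equation method — because the two cross partials coincide, the form is conservative as written — recover its potential in (τ, c).
- separation of variables — the two dependences do not factor apart.
- the homogeneous substitution: the ratio of the variables does not determine the slope.
- the exact-equation method: applies; the problem has the shape this method handles.
- a linear integrating factor — the unknown enters nonlinearly (through a power, a denominator, or a transcendental function), which the linear integrating-factor recipe cannot absorb as-is — any repair would come from a preliminary substitution, not the factor.


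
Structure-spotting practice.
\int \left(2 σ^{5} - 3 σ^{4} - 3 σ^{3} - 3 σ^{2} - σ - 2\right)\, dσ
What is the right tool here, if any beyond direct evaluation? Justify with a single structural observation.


Verdict: no special technique — a term-by-term power-rule job in σ; no substitution or rearrangement earns its keep here.


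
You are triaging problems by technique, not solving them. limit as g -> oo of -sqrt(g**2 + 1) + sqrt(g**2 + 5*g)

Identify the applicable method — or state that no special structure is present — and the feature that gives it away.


Best approach: conjugate multiplication — neither sqrt(g**2 + 5*g) nor sqrt(g**2 + 1) converges alone, so rewrite their difference as a conjugate-rationalized quotient first.


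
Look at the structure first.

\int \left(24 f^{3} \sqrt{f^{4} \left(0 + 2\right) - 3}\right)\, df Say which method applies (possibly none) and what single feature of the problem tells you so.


Technique: u-substitution — gathered as a product, the integrand carries the factor 24 f^{3} — up to a constant, the derivative of the inner expression (f^{4} \left(0 + 2\right) - 3) — so u = (f^{4} \left(0 + 2\right) - 3) collapses the integral.


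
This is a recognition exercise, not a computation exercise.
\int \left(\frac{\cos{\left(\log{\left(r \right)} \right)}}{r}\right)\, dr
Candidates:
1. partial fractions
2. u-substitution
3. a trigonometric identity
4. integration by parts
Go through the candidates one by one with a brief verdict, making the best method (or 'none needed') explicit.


Method: u-substitution — collected, the integrand has one factor that is, up to a constant, the derivative of an inner expression the rest depends on — substitute for that inner expression.
- partial fractions — the expression is not a ratio of polynomials that decomposes further.
- u-substitution: applies; the problem has the shape this method handles.
- a trigonometric identity — neither the even-power reduction nor the product-to-sum identity applies to this structure.
- integration by parts — there is no nonconstant-polynomial-times-kernel split with an exp, sine, cosine (degree-1 argument), or logarithm partner.


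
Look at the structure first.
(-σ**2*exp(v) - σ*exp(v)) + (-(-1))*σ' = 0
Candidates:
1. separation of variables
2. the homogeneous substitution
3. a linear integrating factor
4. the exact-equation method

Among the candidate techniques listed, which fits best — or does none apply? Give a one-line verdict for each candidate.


Method: separation of variables — solved for the derivative, the right side splits multiplicatively into a function of each variable alone — divide and integrate each side. A Bernoulli substitution applies to this equation as given; separation takes the same equation in its displayed form.
- separation of variables: yes, a natural case for it.
- the homogeneous substitution: the slope does not depend on the ratio of the variables alone.
- a linear integrating factor — the unknown enters nonlinearly (through a power, a denominator, or a transcendental function), which the linear integrating-factor recipe cannot absorb as-is — any repair would come from a preliminary substitution, not the factor.
- the exact-equation method: the mixed-partials test fails on this split — it is not an exact differential as presented.


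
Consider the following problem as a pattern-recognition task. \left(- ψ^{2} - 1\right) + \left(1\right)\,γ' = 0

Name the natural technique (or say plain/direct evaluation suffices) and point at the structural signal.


Verdict: no special technique — solved for the derivative, γ never appears on the right — this is a direct integration in ψ, not a differential-equations problem at heart.


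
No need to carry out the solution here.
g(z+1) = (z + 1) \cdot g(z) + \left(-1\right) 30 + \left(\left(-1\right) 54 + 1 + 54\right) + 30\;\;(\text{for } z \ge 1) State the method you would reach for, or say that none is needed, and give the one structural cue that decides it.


Technique: a summation factor — first-order, linear, moving coefficient z + 1: the discrete analogue of an integrating factor handles it.


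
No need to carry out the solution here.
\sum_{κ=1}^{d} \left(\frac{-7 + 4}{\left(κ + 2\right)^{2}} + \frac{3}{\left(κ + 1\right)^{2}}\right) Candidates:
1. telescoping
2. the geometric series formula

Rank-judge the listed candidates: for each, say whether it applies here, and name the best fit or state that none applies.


Verdict: telescoping — consecutive terms evaluate one function at adjacent indices (\frac{3}{\left(κ + 1\right)^{2}} is its current value): one term's tail is the next term's head, so the chain collapses.
- telescoping: applicable, and directly so.
- the geometric series formula — no single multiplier carries one term to the next throughout the sum.


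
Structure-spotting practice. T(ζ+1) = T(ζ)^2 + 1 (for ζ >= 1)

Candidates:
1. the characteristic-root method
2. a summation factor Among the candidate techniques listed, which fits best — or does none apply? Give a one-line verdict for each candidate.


Method: no special technique — a nonlinear dependence on earlier terms breaks linearity, and with it every superposition-based closed form.
- the characteristic-root method — the recursion is nonlinear in the sequence values, so no linear-modes ansatz applies.
- a summation factor — no summation factor applies — the rule is not linear in the sequence values.


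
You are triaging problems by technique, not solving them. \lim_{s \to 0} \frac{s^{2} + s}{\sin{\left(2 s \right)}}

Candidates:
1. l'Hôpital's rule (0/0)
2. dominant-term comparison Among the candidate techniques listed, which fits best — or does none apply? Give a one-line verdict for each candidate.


Best approach: l'Hôpital's rule (0/0) — the 0/0 form at 0 is the signature situation for l'Hôpital's rule. The standard small-argument limits would also carry it; the rule is the systematic route.
- l'Hôpital's rule (0/0): applicable, and directly so.
- dominant-term comparison — no dominant-degree comparison decides it.


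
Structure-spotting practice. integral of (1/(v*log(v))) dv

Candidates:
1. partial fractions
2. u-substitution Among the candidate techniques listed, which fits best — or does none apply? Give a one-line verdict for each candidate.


Technique: u-substitution — collected, the integrand has one factor that is, up to a constant, the derivative of an inner expression the rest depends on — substitute for that inner expression.
- partial fractions: the expression is not a ratio of polynomials that decomposes further.
- u-substitution — yes — fits the structure here.
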